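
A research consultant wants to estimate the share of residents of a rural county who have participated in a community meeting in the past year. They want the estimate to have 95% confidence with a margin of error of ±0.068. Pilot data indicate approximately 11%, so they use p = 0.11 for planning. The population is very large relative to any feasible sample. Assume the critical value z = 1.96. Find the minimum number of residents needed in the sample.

82

With p = 0.11, p(1−p) = 0.0979.
n = z²·p(1−p)/E² = 1.96² × 0.0979 / 0.068² = 3.8416 × 0.0979 / 0.004624 ≈ 81.33.
Rounding up gives n = 82.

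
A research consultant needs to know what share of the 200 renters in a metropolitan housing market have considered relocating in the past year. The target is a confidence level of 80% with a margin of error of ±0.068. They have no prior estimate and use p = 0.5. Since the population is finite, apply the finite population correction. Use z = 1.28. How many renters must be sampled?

62

Unadjusted: n₀ = 1.28² × 0.50 × 0.50 / 0.068² ≈ 88.58, so n₀ = 89.
Finite population correction with N = 200: n = n₀ / (1 + (n₀−1)/N) = 89 / (1 + 88/200) = 89 / 1.4400 ≈ 61.81.
Rounding up, n = 62.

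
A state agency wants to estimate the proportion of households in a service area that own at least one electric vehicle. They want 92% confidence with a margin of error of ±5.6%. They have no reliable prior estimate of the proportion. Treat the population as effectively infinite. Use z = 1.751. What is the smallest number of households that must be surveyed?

With no prior estimate, use p = 0.5, giving p(1−p) = 0.25.
n = z²·p(1−p)/E² = 1.751² × 0.2500 / 0.056² = 3.0660 × 0.2500 / 0.003136 ≈ 244.42.
Rounding up gives n = 245.

245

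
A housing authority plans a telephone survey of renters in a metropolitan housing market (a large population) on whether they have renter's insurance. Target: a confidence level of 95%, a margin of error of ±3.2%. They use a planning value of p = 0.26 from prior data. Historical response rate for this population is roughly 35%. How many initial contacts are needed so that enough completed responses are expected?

For 95% confidence, z = 1.960.
Completed interviews needed: n₀ = 1.960² × 0.1924 / 0.032² ≈ 721.80 → 722.
At a 35% response rate, contacts needed = 722 / 0.35 ≈ 2062.86 → 2063.

2063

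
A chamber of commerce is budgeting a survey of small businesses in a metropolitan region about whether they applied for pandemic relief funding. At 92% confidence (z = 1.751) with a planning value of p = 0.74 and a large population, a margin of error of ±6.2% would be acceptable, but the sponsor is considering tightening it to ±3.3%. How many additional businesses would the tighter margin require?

388

At ±6.2%: n = 1.751² × 0.1924 / 0.062² ≈ 153.46 → 154.
At ±3.3%: n = 1.751² × 0.1924 / 0.033² ≈ 541.69 → 542.
Additional respondents: 542 − 154 = 388.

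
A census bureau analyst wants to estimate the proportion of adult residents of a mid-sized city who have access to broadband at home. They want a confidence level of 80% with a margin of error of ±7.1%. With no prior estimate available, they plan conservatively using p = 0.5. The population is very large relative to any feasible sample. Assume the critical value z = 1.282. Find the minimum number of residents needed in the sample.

82

With p = 0.5, p(1−p) = 0.25.
n = z²·p(1−p)/E² = 1.282² × 0.2500 / 0.071² = 1.6435 × 0.2500 / 0.005041 ≈ 81.51.
Rounding up gives n = 82.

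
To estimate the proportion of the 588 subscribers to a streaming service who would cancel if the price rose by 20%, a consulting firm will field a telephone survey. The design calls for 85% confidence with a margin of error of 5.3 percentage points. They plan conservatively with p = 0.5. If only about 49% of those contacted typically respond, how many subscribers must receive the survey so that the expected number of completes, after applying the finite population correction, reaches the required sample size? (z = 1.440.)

288

Completed interviews needed (unadjusted): n₀ = 1.440² × 0.2500 / 0.053² ≈ 184.55 → 185.
FPC for N = 588: n = 185 / (1 + 184/588) = 185 / 1.3129 ≈ 140.91 → 141.
At a 49% response rate, contacts needed = 141 / 0.49 ≈ 287.76 → 288.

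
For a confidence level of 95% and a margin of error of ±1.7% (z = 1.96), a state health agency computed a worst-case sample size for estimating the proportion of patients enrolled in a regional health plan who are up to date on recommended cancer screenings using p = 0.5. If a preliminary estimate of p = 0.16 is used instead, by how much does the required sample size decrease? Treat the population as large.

1537

Conservative (p = 0.5): n = 1.96² × 0.25 / 0.017² ≈ 3323.18 → 3324.
Using p = 0.16: p(1−p) = 0.1344, so n = 1.96² × 0.1344 / 0.017² ≈ 1786.54 → 1787.
Reduction: 3324 − 1787 = 1537.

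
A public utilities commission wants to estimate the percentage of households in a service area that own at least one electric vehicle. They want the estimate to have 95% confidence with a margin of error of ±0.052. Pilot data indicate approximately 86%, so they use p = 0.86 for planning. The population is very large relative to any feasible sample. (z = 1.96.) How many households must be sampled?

With p = 0.86, p(1−p) = 0.1204.
n = z²·p(1−p)/E² = 1.96² × 0.1204 / 0.052² = 3.8416 × 0.1204 / 0.002704 ≈ 171.05.
Rounding up gives n = 172.

172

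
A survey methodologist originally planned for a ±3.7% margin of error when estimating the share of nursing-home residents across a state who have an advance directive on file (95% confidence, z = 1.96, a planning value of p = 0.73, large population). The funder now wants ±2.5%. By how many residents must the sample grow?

658

At ±3.7%: n = 1.96² × 0.1971 / 0.037² ≈ 553.09 → 554.
At ±2.5%: n = 1.96² × 0.1971 / 0.025² ≈ 1211.49 → 1212.
Additional respondents: 1212 − 554 = 658.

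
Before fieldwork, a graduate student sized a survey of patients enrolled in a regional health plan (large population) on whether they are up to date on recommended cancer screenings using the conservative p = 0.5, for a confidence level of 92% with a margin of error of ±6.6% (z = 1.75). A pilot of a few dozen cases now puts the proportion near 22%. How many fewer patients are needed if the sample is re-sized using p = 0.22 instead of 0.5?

55

Conservative (p = 0.5): n = 1.75² × 0.25 / 0.066² ≈ 175.76 → 176.
Using p = 0.22: p(1−p) = 0.1716, so n = 1.75² × 0.1716 / 0.066² ≈ 120.64 → 121.
Reduction: 176 − 121 = 55.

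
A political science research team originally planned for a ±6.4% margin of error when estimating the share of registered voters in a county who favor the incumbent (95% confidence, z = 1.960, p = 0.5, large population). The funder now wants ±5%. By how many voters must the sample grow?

150

At ±6.4%: n = 1.960² × 0.2500 / 0.064² ≈ 234.47 → 235.
At ±5%: n = 1.960² × 0.2500 / 0.050² ≈ 384.16 → 385.
Additional respondents: 385 − 235 = 150.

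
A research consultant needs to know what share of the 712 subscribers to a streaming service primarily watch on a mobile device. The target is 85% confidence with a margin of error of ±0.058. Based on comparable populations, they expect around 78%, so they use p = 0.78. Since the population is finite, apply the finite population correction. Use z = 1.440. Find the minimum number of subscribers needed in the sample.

Unadjusted: n₀ = 1.440² × 0.78 × 0.22 / 0.058² ≈ 105.78, so n₀ = 106.
Finite population correction with N = 712: n = n₀ / (1 + (n₀−1)/N) = 106 / (1 + 105/712) = 106 / 1.1475 ≈ 92.38.
Rounding up, n = 93.

93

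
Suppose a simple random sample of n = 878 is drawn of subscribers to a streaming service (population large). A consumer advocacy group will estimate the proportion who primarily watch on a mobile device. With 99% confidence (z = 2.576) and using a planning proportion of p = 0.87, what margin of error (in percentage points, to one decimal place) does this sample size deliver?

SE(p̂) = √[p(1−p)/n] = √[0.1131/878] = 0.01135.
E = z × SE = 2.576 × 0.01135 = 0.02924, or 2.9 percentage points.

2.9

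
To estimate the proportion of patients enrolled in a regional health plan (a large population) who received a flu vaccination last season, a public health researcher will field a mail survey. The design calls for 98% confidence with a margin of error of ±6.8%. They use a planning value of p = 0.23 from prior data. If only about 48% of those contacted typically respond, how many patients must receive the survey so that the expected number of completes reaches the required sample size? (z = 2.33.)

434

Completed interviews needed: n₀ = 2.33² × 0.1771 / 0.068² ≈ 207.93 → 208.
At a 48% response rate, contacts needed = 208 / 0.48 ≈ 433.33 → 434.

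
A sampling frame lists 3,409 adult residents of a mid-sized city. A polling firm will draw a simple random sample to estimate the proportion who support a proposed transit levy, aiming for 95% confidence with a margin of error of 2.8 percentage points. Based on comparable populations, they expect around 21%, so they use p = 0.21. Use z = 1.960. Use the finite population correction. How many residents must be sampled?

Unadjusted: n₀ = 1.960² × 0.21 × 0.79 / 0.028² ≈ 812.91, so n₀ = 813.
Finite population correction with N = 3,409: n = n₀ / (1 + (n₀−1)/N) = 813 / (1 + 812/3409) = 813 / 1.2382 ≈ 656.60.
Rounding up, n = 657.

657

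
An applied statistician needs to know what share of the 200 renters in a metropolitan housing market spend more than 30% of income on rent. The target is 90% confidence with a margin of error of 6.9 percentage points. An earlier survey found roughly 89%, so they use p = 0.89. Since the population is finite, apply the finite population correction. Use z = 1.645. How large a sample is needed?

Unadjusted: n₀ = 1.645² × 0.89 × 0.11 / 0.069² ≈ 55.64, so n₀ = 56.
Finite population correction with N = 200: n = n₀ / (1 + (n₀−1)/N) = 56 / (1 + 55/200) = 56 / 1.2750 ≈ 43.92.
Rounding up, n = 44.

44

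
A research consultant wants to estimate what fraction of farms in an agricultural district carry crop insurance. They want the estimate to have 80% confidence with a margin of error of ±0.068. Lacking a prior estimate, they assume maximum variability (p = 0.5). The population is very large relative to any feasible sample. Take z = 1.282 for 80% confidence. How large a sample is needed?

With p = 0.5, p(1−p) = 0.25.
n = z²·p(1−p)/E² = 1.282² × 0.2500 / 0.068² = 1.6435 × 0.2500 / 0.004624 ≈ 88.86.
Rounding up gives n = 89.

89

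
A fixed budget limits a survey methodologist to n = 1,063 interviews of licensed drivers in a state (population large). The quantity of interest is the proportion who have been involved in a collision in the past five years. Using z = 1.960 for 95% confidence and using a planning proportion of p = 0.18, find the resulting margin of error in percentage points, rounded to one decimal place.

SE(p̂) = √[p(1−p)/n] = √[0.1476/1063] = 0.01178.
E = z × SE = 1.960 × 0.01178 = 0.02310, or 2.3 percentage points.

2.3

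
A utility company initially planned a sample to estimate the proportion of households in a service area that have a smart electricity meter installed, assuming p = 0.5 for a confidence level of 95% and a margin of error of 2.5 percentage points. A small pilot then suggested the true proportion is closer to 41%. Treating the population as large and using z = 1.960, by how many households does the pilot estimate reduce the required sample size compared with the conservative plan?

50

Conservative (p = 0.5): n = 1.960² × 0.25 / 0.025² ≈ 1536.64 → 1537.
Using p = 0.41: p(1−p) = 0.2419, so n = 1.960² × 0.2419 / 0.025² ≈ 1486.85 → 1487.
Reduction: 1537 − 1487 = 50.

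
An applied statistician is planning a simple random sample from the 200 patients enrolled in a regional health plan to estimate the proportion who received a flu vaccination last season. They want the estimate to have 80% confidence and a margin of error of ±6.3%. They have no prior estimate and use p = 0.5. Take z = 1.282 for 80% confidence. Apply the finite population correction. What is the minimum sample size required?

69

Unadjusted: n₀ = 1.282² × 0.50 × 0.50 / 0.063² ≈ 103.52, so n₀ = 104.
Finite population correction with N = 200: n = n₀ / (1 + (n₀−1)/N) = 104 / (1 + 103/200) = 104 / 1.5150 ≈ 68.65.
Rounding up, n = 69.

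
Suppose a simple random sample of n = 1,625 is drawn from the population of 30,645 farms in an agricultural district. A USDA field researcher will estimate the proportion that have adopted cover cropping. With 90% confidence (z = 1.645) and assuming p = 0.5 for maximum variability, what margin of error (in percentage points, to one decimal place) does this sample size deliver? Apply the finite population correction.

2.0

Finite-population factor: (N−n)/(N−1) = (30645−1625)/(30645−1) = 0.9470.
SE(p̂) = √[p(1−p)/n · (N−n)/(N−1)] = √[0.2500/1625 × 0.9470] = 0.01207.
E = z × SE = 1.645 × 0.01207 = 0.01986 ≈ 2.0 percentage points.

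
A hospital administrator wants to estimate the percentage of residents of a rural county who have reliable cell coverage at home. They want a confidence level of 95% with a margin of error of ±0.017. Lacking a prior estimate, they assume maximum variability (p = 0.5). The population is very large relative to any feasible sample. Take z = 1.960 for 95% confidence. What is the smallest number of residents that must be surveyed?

With p = 0.5, p(1−p) = 0.25.
n = z²·p(1−p)/E² = 1.960² × 0.2500 / 0.017² = 3.8416 × 0.2500 / 0.000289 ≈ 3323.18.
Rounding up gives n = 3324.

3324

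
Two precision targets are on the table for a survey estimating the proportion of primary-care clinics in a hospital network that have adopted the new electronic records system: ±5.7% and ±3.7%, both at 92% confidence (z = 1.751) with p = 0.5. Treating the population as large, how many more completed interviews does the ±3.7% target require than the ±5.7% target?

At ±5.7%: n = 1.751² × 0.2500 / 0.057² ≈ 235.92 → 236.
At ±3.7%: n = 1.751² × 0.2500 / 0.037² ≈ 559.90 → 560.
Additional respondents: 560 − 236 = 324.

324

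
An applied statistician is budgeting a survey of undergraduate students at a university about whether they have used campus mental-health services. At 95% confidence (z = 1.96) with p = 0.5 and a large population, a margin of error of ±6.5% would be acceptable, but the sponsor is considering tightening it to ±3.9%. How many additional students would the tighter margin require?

At ±6.5%: n = 1.96² × 0.2500 / 0.065² ≈ 227.31 → 228.
At ±3.9%: n = 1.96² × 0.2500 / 0.039² ≈ 631.43 → 632.
Additional respondents: 632 − 228 = 404.

404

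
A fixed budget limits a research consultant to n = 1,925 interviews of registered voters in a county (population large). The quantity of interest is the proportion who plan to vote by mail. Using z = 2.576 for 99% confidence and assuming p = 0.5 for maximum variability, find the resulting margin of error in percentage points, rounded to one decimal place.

SE(p̂) = √[p(1−p)/n] = √[0.2500/1925] = 0.01140.
E = z × SE = 2.576 × 0.01140 = 0.02936, or 2.9 percentage points.

2.9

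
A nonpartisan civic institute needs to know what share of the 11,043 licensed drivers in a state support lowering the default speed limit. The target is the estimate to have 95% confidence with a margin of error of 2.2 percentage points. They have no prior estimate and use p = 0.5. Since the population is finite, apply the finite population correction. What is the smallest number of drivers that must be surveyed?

1683

For 95% confidence, z = 1.960.
Unadjusted: n₀ = 1.960² × 0.50 × 0.50 / 0.022² ≈ 1984.30, so n₀ = 1985.
Finite population correction with N = 11,043: n = n₀ / (1 + (n₀−1)/N) = 1985 / (1 + 1984/11043) = 1985 / 1.1797 ≈ 1682.69.
Rounding up, n = 1683.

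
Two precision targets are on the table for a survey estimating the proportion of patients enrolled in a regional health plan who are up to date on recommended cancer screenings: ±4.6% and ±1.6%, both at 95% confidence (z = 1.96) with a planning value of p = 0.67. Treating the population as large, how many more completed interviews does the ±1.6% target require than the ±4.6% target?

At ±4.6%: n = 1.96² × 0.2211 / 0.046² ≈ 401.41 → 402.
At ±1.6%: n = 1.96² × 0.2211 / 0.016² ≈ 3317.88 → 3318.
Additional respondents: 3318 − 402 = 2916.

2916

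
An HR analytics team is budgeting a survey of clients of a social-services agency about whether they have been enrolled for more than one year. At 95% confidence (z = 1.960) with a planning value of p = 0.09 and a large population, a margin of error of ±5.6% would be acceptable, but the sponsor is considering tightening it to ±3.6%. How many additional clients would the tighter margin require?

At ±5.6%: n = 1.960² × 0.0819 / 0.056² ≈ 100.33 → 101.
At ±3.6%: n = 1.960² × 0.0819 / 0.036² ≈ 242.77 → 243.
Additional respondents: 243 − 101 = 142.

142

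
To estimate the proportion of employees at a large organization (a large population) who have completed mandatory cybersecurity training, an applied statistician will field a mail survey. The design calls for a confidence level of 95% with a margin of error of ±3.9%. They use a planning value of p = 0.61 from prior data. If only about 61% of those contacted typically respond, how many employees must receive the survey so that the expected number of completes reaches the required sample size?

986

For 95% confidence, z = 1.96.
Completed interviews needed: n₀ = 1.96² × 0.2379 / 0.039² ≈ 600.87 → 601.
At a 61% response rate, contacts needed = 601 / 0.61 ≈ 985.25 → 986.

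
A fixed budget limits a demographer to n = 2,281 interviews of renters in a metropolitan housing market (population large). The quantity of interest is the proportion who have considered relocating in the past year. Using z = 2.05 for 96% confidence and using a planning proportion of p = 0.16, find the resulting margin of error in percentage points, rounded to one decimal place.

1.6

SE(p̂) = √[p(1−p)/n] = √[0.1344/2281] = 0.00768.
E = z × SE = 2.05 × 0.00768 = 0.01574, or 1.6 percentage points.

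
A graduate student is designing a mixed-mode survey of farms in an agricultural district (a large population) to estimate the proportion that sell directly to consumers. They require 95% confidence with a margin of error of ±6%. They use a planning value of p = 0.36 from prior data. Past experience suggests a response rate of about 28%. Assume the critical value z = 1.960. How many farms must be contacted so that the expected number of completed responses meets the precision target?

Completed interviews needed: n₀ = 1.960² × 0.2304 / 0.060² ≈ 245.86 → 246.
At a 28% response rate, contacts needed = 246 / 0.28 ≈ 878.57 → 879.

879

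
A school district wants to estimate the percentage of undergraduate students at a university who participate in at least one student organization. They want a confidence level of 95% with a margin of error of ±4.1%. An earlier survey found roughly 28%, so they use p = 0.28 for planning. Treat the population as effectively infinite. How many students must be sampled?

For 95% confidence, z = 1.96.
With p = 0.28, p(1−p) = 0.2016.
n = z²·p(1−p)/E² = 1.96² × 0.2016 / 0.041² = 3.8416 × 0.2016 / 0.001681 ≈ 460.72.
Rounding up gives n = 461.

461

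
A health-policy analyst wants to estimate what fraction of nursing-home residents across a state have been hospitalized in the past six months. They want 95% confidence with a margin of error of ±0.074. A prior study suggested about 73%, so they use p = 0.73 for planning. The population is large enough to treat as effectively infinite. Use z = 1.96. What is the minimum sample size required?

With p = 0.73, p(1−p) = 0.1971.
n = z²·p(1−p)/E² = 1.96² × 0.1971 / 0.074² = 3.8416 × 0.1971 / 0.005476 ≈ 138.27.
Rounding up gives n = 139.

139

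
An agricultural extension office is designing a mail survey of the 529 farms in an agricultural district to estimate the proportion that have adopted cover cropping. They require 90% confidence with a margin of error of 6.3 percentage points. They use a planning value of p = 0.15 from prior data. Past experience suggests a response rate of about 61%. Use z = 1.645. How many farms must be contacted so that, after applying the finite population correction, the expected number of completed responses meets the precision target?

Completed interviews needed (unadjusted): n₀ = 1.645² × 0.1275 / 0.063² ≈ 86.93 → 87.
FPC for N = 529: n = 87 / (1 + 86/529) = 87 / 1.1626 ≈ 74.83 → 75.
At a 61% response rate, contacts needed = 75 / 0.61 ≈ 122.95 → 123.

123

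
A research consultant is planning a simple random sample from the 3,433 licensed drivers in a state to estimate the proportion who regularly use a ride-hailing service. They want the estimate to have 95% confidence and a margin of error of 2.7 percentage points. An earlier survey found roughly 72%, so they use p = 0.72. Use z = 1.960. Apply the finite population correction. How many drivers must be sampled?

Unadjusted: n₀ = 1.960² × 0.72 × 0.28 / 0.027² ≈ 1062.37, so n₀ = 1063.
Finite population correction with N = 3,433: n = n₀ / (1 + (n₀−1)/N) = 1063 / (1 + 1062/3433) = 1063 / 1.3094 ≈ 811.85.
Rounding up, n = 812.

812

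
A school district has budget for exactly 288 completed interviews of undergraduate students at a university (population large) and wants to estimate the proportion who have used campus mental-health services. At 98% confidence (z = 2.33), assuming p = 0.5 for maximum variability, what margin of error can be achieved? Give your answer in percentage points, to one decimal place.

6.9

SE(p̂) = √[p(1−p)/n] = √[0.2500/288] = 0.02946.
E = z × SE = 2.33 × 0.02946 = 0.06865, or 6.9 percentage points.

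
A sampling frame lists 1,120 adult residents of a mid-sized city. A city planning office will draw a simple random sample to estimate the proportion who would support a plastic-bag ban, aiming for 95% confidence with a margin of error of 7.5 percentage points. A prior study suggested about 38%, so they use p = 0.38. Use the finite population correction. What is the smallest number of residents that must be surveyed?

For 95% confidence, z = 1.96.
Unadjusted: n₀ = 1.96² × 0.38 × 0.62 / 0.075² ≈ 160.90, so n₀ = 161.
Finite population correction with N = 1,120: n = n₀ / (1 + (n₀−1)/N) = 161 / (1 + 160/1120) = 161 / 1.1429 ≈ 140.88.
Rounding up, n = 141.

141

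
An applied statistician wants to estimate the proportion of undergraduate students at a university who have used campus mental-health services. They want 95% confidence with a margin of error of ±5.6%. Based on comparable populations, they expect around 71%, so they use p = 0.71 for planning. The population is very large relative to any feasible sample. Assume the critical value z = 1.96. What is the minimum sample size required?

With p = 0.71, p(1−p) = 0.2059.
n = z²·p(1−p)/E² = 1.96² × 0.2059 / 0.056² = 3.8416 × 0.2059 / 0.003136 ≈ 252.23.
Rounding up gives n = 253.

253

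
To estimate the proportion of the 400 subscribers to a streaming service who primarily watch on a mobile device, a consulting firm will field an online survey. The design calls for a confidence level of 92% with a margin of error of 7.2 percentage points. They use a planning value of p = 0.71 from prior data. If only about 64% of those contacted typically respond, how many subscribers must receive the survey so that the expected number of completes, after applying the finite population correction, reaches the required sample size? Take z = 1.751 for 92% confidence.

147

Completed interviews needed (unadjusted): n₀ = 1.751² × 0.2059 / 0.072² ≈ 121.78 → 122.
FPC for N = 400: n = 122 / (1 + 121/400) = 122 / 1.3025 ≈ 93.67 → 94.
At a 64% response rate, contacts needed = 94 / 0.64 ≈ 146.88 → 147.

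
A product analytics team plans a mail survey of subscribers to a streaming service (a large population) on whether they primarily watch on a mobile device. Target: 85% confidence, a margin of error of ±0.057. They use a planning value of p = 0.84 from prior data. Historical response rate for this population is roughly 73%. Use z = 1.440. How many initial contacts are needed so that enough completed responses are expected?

Completed interviews needed: n₀ = 1.440² × 0.1344 / 0.057² ≈ 85.78 → 86.
At a 73% response rate, contacts needed = 86 / 0.73 ≈ 117.81 → 118.

118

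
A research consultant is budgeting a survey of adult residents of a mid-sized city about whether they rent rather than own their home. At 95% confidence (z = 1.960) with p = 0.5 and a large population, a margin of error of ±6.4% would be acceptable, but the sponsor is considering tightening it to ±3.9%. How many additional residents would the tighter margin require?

397

At ±6.4%: n = 1.960² × 0.2500 / 0.064² ≈ 234.47 → 235.
At ±3.9%: n = 1.960² × 0.2500 / 0.039² ≈ 631.43 → 632.
Additional respondents: 632 − 235 = 397.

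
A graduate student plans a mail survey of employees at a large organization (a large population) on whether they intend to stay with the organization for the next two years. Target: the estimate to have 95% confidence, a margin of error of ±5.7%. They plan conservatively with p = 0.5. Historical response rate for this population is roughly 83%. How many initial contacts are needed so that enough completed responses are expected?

357

For 95% confidence, z = 1.960.
Completed interviews needed: n₀ = 1.960² × 0.2500 / 0.057² ≈ 295.60 → 296.
At an 83% response rate, contacts needed = 296 / 0.83 ≈ 356.63 → 357.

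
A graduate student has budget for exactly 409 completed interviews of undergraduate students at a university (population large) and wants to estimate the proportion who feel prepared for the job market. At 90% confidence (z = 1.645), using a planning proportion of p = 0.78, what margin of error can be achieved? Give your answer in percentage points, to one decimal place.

3.4

SE(p̂) = √[p(1−p)/n] = √[0.1716/409] = 0.02048.
E = z × SE = 1.645 × 0.02048 = 0.03369, or 3.4 percentage points.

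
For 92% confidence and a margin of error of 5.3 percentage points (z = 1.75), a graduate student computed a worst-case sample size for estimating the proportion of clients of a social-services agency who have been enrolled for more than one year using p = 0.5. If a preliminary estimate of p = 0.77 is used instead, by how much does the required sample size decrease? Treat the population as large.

Conservative (p = 0.5): n = 1.75² × 0.25 / 0.053² ≈ 272.56 → 273.
Using p = 0.77: p(1−p) = 0.1771, so n = 1.75² × 0.1771 / 0.053² ≈ 193.08 → 194.
Reduction: 273 − 194 = 79.

79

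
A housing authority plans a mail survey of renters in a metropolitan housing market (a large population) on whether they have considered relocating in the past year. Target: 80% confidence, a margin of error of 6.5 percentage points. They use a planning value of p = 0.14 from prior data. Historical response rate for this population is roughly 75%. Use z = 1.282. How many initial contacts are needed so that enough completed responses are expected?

63

Completed interviews needed: n₀ = 1.282² × 0.1204 / 0.065² ≈ 46.84 → 47.
At a 75% response rate, contacts needed = 47 / 0.75 ≈ 62.67 → 63.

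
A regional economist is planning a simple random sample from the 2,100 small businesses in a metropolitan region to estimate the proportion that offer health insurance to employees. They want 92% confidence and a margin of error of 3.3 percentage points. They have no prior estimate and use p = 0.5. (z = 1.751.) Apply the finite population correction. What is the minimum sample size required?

528

Unadjusted: n₀ = 1.751² × 0.50 × 0.50 / 0.033² ≈ 703.86, so n₀ = 704.
Finite population correction with N = 2,100: n = n₀ / (1 + (n₀−1)/N) = 704 / (1 + 703/2100) = 704 / 1.3348 ≈ 527.43.
Rounding up, n = 528.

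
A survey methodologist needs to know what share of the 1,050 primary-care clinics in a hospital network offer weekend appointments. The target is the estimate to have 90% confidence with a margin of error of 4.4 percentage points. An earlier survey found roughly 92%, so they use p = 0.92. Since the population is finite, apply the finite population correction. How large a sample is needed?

94

For 90% confidence, z = 1.645.
Unadjusted: n₀ = 1.645² × 0.92 × 0.08 / 0.044² ≈ 102.87, so n₀ = 103.
Finite population correction with N = 1,050: n = n₀ / (1 + (n₀−1)/N) = 103 / (1 + 102/1050) = 103 / 1.0971 ≈ 93.88.
Rounding up, n = 94.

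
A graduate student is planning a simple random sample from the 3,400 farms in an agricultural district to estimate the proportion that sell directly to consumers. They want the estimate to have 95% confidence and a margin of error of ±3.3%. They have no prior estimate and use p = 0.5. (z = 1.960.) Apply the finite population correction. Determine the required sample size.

Unadjusted: n₀ = 1.960² × 0.50 × 0.50 / 0.033² ≈ 881.91, so n₀ = 882.
Finite population correction with N = 3,400: n = n₀ / (1 + (n₀−1)/N) = 882 / (1 + 881/3400) = 882 / 1.2591 ≈ 700.49.
Rounding up, n = 701.

701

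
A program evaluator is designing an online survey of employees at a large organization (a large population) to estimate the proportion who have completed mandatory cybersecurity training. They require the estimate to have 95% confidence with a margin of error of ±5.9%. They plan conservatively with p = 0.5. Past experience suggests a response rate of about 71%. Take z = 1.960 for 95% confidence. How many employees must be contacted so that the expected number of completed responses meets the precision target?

Completed interviews needed: n₀ = 1.960² × 0.2500 / 0.059² ≈ 275.90 → 276.
At a 71% response rate, contacts needed = 276 / 0.71 ≈ 388.73 → 389.

389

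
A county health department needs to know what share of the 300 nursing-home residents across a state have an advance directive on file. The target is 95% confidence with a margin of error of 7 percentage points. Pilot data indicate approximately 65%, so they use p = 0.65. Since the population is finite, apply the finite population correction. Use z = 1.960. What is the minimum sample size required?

Unadjusted: n₀ = 1.960² × 0.65 × 0.35 / 0.070² ≈ 178.36, so n₀ = 179.
Finite population correction with N = 300: n = n₀ / (1 + (n₀−1)/N) = 179 / (1 + 178/300) = 179 / 1.5933 ≈ 112.34.
Rounding up, n = 113.

113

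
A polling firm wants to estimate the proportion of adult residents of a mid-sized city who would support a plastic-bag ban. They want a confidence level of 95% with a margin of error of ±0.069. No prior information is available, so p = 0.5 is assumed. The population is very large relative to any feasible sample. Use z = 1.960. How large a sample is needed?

202

With p = 0.5, p(1−p) = 0.25.
n = z²·p(1−p)/E² = 1.960² × 0.2500 / 0.069² = 3.8416 × 0.2500 / 0.004761 ≈ 201.72.
Rounding up gives n = 202.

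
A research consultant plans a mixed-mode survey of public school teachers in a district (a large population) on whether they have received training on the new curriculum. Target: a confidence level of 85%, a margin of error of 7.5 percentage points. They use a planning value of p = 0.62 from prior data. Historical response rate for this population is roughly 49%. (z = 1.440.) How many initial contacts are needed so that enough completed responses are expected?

178

Completed interviews needed: n₀ = 1.440² × 0.2356 / 0.075² ≈ 86.85 → 87.
At a 49% response rate, contacts needed = 87 / 0.49 ≈ 177.55 → 178.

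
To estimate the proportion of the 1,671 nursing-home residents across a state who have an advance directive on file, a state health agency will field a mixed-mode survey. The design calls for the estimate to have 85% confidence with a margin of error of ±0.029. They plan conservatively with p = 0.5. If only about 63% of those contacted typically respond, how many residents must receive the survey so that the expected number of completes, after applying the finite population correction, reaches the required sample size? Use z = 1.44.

Completed interviews needed (unadjusted): n₀ = 1.44² × 0.2500 / 0.029² ≈ 616.41 → 617.
FPC for N = 1,671: n = 617 / (1 + 616/1671) = 617 / 1.3686 ≈ 450.81 → 451.
At a 63% response rate, contacts needed = 451 / 0.63 ≈ 715.87 → 716.

716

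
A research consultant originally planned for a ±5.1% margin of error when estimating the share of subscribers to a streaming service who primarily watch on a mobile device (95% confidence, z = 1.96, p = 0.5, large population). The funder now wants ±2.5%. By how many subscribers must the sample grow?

At ±5.1%: n = 1.96² × 0.2500 / 0.051² ≈ 369.24 → 370.
At ±2.5%: n = 1.96² × 0.2500 / 0.025² ≈ 1536.64 → 1537.
Additional respondents: 1537 − 370 = 1167.

1167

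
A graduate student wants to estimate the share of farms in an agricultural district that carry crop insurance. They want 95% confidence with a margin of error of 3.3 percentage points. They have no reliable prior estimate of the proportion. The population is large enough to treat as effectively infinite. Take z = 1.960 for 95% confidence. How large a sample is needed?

With no prior estimate, use p = 0.5, giving p(1−p) = 0.25.
n = z²·p(1−p)/E² = 1.960² × 0.2500 / 0.033² = 3.8416 × 0.2500 / 0.001089 ≈ 881.91.
Rounding up gives n = 882.

882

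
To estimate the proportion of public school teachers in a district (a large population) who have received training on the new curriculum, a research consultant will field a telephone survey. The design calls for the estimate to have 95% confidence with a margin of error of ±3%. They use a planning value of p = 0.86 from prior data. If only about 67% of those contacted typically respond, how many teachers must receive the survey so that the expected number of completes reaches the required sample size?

For 95% confidence, z = 1.96.
Completed interviews needed: n₀ = 1.96² × 0.1204 / 0.030² ≈ 513.92 → 514.
At a 67% response rate, contacts needed = 514 / 0.67 ≈ 767.16 → 768.

768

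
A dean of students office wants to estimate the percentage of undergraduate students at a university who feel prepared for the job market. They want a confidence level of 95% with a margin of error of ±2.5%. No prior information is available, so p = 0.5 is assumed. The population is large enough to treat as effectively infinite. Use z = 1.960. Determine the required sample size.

With p = 0.5, p(1−p) = 0.25.
n = z²·p(1−p)/E² = 1.960² × 0.2500 / 0.025² = 3.8416 × 0.2500 / 0.000625 ≈ 1536.64.
Rounding up gives n = 1537.

1537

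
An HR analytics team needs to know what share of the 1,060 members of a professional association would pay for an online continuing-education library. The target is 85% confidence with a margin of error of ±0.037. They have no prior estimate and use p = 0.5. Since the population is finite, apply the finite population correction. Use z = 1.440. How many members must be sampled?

Unadjusted: n₀ = 1.440² × 0.50 × 0.50 / 0.037² ≈ 378.67, so n₀ = 379.
Finite population correction with N = 1,060: n = n₀ / (1 + (n₀−1)/N) = 379 / (1 + 378/1060) = 379 / 1.3566 ≈ 279.37.
Rounding up, n = 280.

280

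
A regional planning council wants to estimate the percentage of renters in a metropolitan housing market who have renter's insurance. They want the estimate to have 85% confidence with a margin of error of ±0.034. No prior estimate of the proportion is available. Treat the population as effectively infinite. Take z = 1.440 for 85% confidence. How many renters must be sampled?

With no prior estimate, use p = 0.5, giving p(1−p) = 0.25.
n = z²·p(1−p)/E² = 1.440² × 0.2500 / 0.034² = 2.0736 × 0.2500 / 0.001156 ≈ 448.44.
Rounding up gives n = 449.

449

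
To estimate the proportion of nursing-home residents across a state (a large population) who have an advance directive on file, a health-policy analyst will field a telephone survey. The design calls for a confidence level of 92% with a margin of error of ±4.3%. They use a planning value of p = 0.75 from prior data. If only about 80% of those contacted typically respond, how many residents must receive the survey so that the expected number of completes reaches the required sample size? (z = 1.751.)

Completed interviews needed: n₀ = 1.751² × 0.1875 / 0.043² ≈ 310.91 → 311.
At an 80% response rate, contacts needed = 311 / 0.80 ≈ 388.75 → 389.

389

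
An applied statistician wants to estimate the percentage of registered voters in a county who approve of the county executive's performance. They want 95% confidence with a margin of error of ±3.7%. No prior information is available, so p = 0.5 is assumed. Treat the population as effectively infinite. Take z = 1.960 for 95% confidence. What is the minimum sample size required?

702

With p = 0.5, p(1−p) = 0.25.
n = z²·p(1−p)/E² = 1.960² × 0.2500 / 0.037² = 3.8416 × 0.2500 / 0.001369 ≈ 701.53.
Rounding up gives n = 702.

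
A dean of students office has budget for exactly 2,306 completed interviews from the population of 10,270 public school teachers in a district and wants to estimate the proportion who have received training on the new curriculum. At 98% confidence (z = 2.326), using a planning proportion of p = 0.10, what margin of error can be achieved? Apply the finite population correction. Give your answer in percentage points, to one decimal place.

Finite-population factor: (N−n)/(N−1) = (10270−2306)/(10270−1) = 0.7755.
SE(p̂) = √[p(1−p)/n · (N−n)/(N−1)] = √[0.0900/2306 × 0.7755] = 0.00550.
E = z × SE = 2.326 × 0.00550 = 0.01280 ≈ 1.3 percentage points.

1.3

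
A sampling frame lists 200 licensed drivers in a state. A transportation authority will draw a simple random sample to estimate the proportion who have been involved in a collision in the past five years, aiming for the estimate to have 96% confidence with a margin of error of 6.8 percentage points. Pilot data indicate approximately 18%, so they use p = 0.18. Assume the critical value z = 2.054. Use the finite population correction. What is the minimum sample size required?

Unadjusted: n₀ = 2.054² × 0.18 × 0.82 / 0.068² ≈ 134.67, so n₀ = 135.
Finite population correction with N = 200: n = n₀ / (1 + (n₀−1)/N) = 135 / (1 + 134/200) = 135 / 1.6700 ≈ 80.84.
Rounding up, n = 81.

81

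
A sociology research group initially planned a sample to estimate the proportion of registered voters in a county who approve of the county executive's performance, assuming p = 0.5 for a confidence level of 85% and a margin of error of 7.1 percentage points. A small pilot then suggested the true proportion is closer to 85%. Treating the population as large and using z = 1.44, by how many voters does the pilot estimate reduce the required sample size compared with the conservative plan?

Conservative (p = 0.5): n = 1.44² × 0.25 / 0.071² ≈ 102.84 → 103.
Using p = 0.85: p(1−p) = 0.1275, so n = 1.44² × 0.1275 / 0.071² ≈ 52.45 → 53.
Reduction: 103 − 53 = 50.

50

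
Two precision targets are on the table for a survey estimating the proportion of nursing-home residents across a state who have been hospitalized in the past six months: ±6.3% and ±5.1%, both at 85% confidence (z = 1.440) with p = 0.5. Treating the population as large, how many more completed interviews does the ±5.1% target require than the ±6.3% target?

At ±6.3%: n = 1.440² × 0.2500 / 0.063² ≈ 130.61 → 131.
At ±5.1%: n = 1.440² × 0.2500 / 0.051² ≈ 199.31 → 200.
Additional respondents: 200 − 131 = 69.

69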